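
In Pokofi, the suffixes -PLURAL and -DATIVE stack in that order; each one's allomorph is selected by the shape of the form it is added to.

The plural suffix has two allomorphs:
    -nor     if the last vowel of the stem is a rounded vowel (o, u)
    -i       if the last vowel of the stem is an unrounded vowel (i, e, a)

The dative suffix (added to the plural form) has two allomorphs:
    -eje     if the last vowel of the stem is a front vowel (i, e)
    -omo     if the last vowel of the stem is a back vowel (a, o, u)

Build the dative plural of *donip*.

donipieje

The last vowel of *donip* is /i/, which is an unrounded vowel, so the plural suffix is -i, giving *donipi*.
Since the last vowel of the plural form *donipi* is /i/ (a front vowel), it takes -eje, giving *donipieje*.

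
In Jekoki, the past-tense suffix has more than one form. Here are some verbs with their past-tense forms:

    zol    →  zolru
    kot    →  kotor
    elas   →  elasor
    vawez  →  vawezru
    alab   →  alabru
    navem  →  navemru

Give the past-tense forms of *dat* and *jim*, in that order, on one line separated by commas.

dator, jimru

The suffix is conditioned by the final consonant: -or when the stem ends in a voiceless consonant (*kot*, *elas*); -ru when the stem ends in a voiced consonant (*zol*, *vawez*, *alab*, *navem*).
*dat*: final consonant = /t/, voiceless → -or → *dator*.
Since the final consonant of *jim* is /m/ (voiced), it takes -ru, giving *jimru*.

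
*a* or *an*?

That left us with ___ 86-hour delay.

The indefinite article is chosen by the initial *sound* of the following word, not its spelling.
The number *86* is spoken "eighty-…", beginning with /ˈeɪti/ — a vowel sound.
So the article is *an*: That left us with an 86-hour delay.

an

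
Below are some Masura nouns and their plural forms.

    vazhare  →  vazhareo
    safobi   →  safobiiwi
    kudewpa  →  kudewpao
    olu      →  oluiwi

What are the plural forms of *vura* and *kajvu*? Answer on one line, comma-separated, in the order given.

vurao, kajvuiwi

The alternation tracks the last vowel of the stem — -iwi when the last vowel of the stem is a high vowel (*safobi*, *olu*); -o when the last vowel of the stem is a non-high vowel (*vazhare*, *kudewpa*).
Since the last vowel of *vura* is /a/ (a non-high vowel), it takes -o, giving *vurao*.
Since the last vowel of *kajvu* is /u/ (a high vowel), it takes -iwi, giving *kajvuiwi*.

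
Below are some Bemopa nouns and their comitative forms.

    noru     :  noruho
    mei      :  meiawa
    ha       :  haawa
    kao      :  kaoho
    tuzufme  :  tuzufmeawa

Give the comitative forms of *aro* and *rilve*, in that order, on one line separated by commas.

Looking at the last vowel of each stem: -ho when the last vowel of the stem is a rounded vowel (*noru*, *kao*); -awa when the last vowel of the stem is an unrounded vowel (*mei*, *ha*, *tuzufme*).
The last vowel of *aro* is /o/, which is a rounded vowel, so the suffix is -ho, giving *aroho*.
*rilve* — last vowel /e/ (an unrounded vowel) → -awa → *rilveawa*.

aroho, rilveawa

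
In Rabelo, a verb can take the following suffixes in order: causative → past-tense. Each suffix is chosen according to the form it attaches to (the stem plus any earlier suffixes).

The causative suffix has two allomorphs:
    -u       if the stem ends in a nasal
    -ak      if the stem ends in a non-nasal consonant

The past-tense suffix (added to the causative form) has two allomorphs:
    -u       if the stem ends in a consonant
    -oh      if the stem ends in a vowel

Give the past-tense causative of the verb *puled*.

Since the final consonant of *puled* is /d/ (non-nasal), it takes -ak, giving *puledak*.
The final sound of the causative form *puledak* is /k/, which is a consonant, so the past-tense suffix is -u, giving *puledaku*.

puledaku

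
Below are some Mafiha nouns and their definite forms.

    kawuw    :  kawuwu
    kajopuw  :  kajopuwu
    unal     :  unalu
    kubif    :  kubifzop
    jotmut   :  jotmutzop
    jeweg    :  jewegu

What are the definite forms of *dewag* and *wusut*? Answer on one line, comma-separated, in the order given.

The pattern is voicing of the final consonant: -zop when the stem ends in a voiceless consonant (*kubif*, *jotmut*); -u when the stem ends in a voiced consonant (*kawuw*, *kajopuw*, *unal*, *jeweg*).
*dewag*: final consonant = /g/, voiced → -u → *dewagu*.
The final consonant of *wusut* is /t/, which is voiceless, so the suffix is -zop, giving *wusutzop*.

dewagu, wusutzop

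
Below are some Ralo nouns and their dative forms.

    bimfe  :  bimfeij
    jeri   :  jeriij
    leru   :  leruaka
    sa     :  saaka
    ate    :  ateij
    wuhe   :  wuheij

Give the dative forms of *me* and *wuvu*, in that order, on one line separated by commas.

meij, wuvuaka

The suffix is conditioned by the last vowel: -ij when the last vowel of the stem is a front vowel (*bimfe*, *jeri*, *ate*, *wuhe*); -aka when the last vowel of the stem is a back vowel (*leru*, *sa*).
*me*: last vowel = /e/, a front vowel → -ij → *meij*.
*wuvu*: last vowel = /u/, a back vowel → -aka → *wuvuaka*.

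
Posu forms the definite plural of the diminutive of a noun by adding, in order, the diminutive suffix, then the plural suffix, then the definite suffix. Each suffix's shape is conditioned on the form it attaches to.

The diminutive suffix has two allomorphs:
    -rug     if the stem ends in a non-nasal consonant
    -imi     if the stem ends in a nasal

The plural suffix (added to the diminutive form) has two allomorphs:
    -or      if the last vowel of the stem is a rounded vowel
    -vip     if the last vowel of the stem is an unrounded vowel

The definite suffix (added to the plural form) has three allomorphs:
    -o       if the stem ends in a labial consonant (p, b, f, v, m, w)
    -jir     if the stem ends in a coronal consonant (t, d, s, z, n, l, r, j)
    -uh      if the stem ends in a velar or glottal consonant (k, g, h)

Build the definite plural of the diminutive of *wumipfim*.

wumipfimimivipo

*wumipfim*: final consonant = /m/, a nasal → -imi → *wumipfimimi*.
Since the last vowel of the diminutive form *wumipfimimi* is /i/ (an unrounded vowel), it takes -vip, giving *wumipfimimivip*.
The plural form *wumipfimimivip* — final consonant /p/ (labial) → -o → *wumipfimimivipo*.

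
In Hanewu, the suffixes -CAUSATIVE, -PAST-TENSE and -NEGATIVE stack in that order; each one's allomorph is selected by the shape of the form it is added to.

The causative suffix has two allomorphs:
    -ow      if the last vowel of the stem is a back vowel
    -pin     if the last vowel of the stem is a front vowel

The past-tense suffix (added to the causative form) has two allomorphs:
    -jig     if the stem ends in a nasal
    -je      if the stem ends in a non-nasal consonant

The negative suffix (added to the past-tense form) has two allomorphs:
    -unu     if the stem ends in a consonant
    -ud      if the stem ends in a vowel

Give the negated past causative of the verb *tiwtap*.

*tiwtap*: last vowel = /a/, a back vowel → -ow → *tiwtapow*.
Since the final consonant of the causative form *tiwtapow* is /w/ (non-nasal), it takes -je, giving *tiwtapowje*.
The past-tense form *tiwtapowje*: final sound = /e/, a vowel → -ud → *tiwtapowjeud*.

tiwtapowjeud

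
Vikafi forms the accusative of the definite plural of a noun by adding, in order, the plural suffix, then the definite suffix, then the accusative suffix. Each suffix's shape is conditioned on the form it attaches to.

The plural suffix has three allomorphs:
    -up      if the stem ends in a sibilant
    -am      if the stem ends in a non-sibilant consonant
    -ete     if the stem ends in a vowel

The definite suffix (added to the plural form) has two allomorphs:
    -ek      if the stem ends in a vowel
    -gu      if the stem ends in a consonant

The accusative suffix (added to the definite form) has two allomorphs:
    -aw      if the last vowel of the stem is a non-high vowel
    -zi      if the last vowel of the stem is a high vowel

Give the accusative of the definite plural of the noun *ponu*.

ponueteekaw

*ponu* — final sound /u/ (a vowel) → -ete → *ponuete*.
The plural form *ponuete*: final sound = /e/, a vowel → -ek → *ponueteek*.
The definite form *ponueteek*: last vowel = /e/, a non-high vowel → -aw → *ponueteekaw*.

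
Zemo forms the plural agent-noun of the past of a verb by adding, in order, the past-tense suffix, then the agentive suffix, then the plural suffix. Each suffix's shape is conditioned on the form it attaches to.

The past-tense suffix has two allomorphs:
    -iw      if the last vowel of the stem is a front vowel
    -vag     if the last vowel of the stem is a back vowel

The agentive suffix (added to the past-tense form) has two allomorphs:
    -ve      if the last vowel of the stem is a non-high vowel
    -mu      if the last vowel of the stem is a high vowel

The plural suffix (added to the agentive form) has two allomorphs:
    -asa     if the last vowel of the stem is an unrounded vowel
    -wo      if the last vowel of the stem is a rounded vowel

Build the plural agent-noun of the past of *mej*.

mejiwmuwo

The last vowel of *mej* is /e/, which is a front vowel, so the past-tense suffix is -iw, giving *mejiw*.
The past-tense form *mejiw* — last vowel /i/ (a high vowel) → -mu → *mejiwmu*.
The last vowel of the agentive form *mejiwmu* is /u/, which is a rounded vowel, so the plural suffix is -wo, giving *mejiwmuwo*.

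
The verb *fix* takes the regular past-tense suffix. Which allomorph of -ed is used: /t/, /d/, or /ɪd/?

The stem *fix* ends in a voiceless consonant other than /t/.
The -ed suffix is realized as /ɪd/ after /t, d/; as /t/ after other voiceless consonants; and as /d/ after other voiced sounds.
So -ed on *fix* is pronounced /t/.

/t/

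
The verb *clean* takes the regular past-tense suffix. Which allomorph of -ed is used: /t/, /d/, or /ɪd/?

The stem *clean* ends in a voiced sound other than /d/.
The -ed suffix is realized as /ɪd/ after /t, d/; as /t/ after other voiceless consonants; and as /d/ after other voiced sounds.
So -ed on *clean* is pronounced /d/.

/d/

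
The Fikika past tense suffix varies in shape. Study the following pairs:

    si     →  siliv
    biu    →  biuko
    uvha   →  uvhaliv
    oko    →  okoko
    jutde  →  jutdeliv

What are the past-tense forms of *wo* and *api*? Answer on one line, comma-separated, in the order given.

Looking at the last vowel of each stem: -ko when the last vowel of the stem is a rounded vowel (*biu*, *oko*); -liv when the last vowel of the stem is an unrounded vowel (*si*, *uvha*, *jutde*).
The last vowel of *wo* is /o/, which is a rounded vowel, so the suffix is -ko, giving *woko*.
*api*: last vowel = /i/, an unrounded vowel → -liv → *apiliv*.

woko, apiliv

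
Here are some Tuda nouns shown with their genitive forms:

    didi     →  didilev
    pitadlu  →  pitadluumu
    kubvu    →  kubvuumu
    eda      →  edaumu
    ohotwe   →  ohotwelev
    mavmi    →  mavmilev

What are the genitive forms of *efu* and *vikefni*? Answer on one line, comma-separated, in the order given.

Looking at the last vowel of each stem: -lev when the last vowel of the stem is a front vowel (*didi*, *ohotwe*, *mavmi*); -umu when the last vowel of the stem is a back vowel (*pitadlu*, *kubvu*, *eda*).
The last vowel of *efu* is /u/, which is a back vowel, so the suffix is -umu, giving *efuumu*.
*vikefni*: last vowel = /i/, a front vowel → -lev → *vikefnilev*.

efuumu, vikefnilev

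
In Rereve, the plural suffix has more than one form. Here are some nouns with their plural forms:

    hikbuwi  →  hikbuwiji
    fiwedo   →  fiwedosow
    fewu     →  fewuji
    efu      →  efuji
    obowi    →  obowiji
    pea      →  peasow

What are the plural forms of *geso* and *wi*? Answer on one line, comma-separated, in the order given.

gesosow, wiji

The suffix is conditioned by the last vowel: -ji when the last vowel of the stem is a high vowel (*hikbuwi*, *fewu*, *efu*, *obowi*); -sow when the last vowel of the stem is a non-high vowel (*fiwedo*, *pea*).
*geso* — last vowel /o/ (a non-high vowel) → -sow → *gesosow*.
*wi* — last vowel /i/ (a high vowel) → -ji → *wiji*.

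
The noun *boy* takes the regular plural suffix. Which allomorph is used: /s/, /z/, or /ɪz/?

/z/

The stem *boy* ends in a voiced non-sibilant sound.
The plural suffix surfaces as /ɪz/ after sibilants, /s/ after other voiceless consonants, and /z/ after other voiced sounds.
So the plural -s on *boy* is pronounced /z/.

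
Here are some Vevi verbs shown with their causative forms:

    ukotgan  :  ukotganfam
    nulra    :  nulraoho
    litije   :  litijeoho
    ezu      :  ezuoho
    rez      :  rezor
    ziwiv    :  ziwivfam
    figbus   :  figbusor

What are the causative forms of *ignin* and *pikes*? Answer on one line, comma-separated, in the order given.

igninfam, pikesor

The pattern is sibilance of the final sound: -or when the stem ends in a sibilant (*rez*, *figbus*); -fam when the stem ends in a non-sibilant consonant (*ukotgan*, *ziwiv*); -oho when the stem ends in a vowel (*nulra*, *litije*, *ezu*).
*ignin*: final sound = /n/, a non-sibilant consonant → -fam → *igninfam*.
The final sound of *pikes* is /s/, which is a sibilant, so the suffix is -or, giving *pikesor*.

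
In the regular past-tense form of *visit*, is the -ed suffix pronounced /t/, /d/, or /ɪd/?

/ɪd/

The stem *visit* ends in /t/ or /d/.
The -ed suffix is realized as /ɪd/ after /t, d/; as /t/ after other voiceless consonants; and as /d/ after other voiced sounds.
So -ed on *visit* is pronounced /ɪd/.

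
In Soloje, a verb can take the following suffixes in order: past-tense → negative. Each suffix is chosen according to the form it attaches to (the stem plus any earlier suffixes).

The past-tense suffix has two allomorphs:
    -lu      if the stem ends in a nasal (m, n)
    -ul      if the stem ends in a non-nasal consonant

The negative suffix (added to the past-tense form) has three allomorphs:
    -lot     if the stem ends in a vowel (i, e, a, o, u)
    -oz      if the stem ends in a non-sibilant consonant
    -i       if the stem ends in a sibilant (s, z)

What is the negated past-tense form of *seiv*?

seivuloz

Since the final consonant of *seiv* is /v/ (non-nasal), it takes -ul, giving *seivul*.
The final sound of the past-tense form *seivul* is /l/, which is a non-sibilant consonant, so the negative suffix is -oz, giving *seivuloz*.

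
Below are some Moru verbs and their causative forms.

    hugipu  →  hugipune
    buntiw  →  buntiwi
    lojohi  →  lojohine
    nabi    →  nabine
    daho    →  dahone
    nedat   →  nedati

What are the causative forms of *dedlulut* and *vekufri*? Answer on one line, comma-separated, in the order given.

The pattern is consonant vs. vowel: -i when the stem ends in a consonant (*buntiw*, *nedat*); -ne when the stem ends in a vowel (*hugipu*, *lojohi*, *nabi*, *daho*).
Since the final sound of *dedlulut* is /t/ (a consonant), it takes -i, giving *dedluluti*.
*vekufri* — final sound /i/ (a vowel) → -ne → *vekufrine*.

dedluluti, vekufrine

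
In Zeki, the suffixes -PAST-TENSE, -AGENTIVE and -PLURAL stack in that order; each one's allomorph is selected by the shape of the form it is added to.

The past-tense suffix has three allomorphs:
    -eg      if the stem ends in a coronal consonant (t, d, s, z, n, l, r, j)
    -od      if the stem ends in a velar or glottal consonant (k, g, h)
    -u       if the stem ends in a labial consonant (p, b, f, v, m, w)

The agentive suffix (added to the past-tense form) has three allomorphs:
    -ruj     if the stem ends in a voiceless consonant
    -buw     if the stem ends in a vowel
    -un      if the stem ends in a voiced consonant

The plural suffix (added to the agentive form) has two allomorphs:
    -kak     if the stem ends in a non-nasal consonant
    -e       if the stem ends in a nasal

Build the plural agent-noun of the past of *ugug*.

Since the final consonant of *ugug* is /g/ (velar/glottal), it takes -od, giving *ugugod*.
The final sound of the past-tense form *ugugod* is /d/, which is a voiced consonant, so the agentive suffix is -un, giving *ugugodun*.
Since the final consonant of the agentive form *ugugodun* is /n/ (a nasal), it takes -e, giving *ugugodune*.

ugugodune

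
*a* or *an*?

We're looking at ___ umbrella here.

The indefinite article is chosen by the initial *sound* of the following word, not its spelling.
*umbrella* begins with the sound /ʌ/ (u pronounced /ʌ/) — a vowel sound.
So the article is *an*: We're looking at an umbrella here.

an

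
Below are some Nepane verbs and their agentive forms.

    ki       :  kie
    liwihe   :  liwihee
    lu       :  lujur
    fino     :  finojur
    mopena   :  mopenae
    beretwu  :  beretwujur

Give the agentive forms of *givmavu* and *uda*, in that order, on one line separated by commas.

Looking at the last vowel of each stem: -jur when the last vowel of the stem is a rounded vowel (*lu*, *fino*, *beretwu*); -e when the last vowel of the stem is an unrounded vowel (*ki*, *liwihe*, *mopena*).
Since the last vowel of *givmavu* is /u/ (a rounded vowel), it takes -jur, giving *givmavujur*.
*uda*: last vowel = /a/, an unrounded vowel → -e → *udae*.

givmavujur, udae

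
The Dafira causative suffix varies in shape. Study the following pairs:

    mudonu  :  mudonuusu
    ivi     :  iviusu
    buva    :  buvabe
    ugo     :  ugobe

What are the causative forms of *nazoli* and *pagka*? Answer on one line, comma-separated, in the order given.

nazoliusu, pagkabe

The suffix is conditioned by the last vowel: -usu when the last vowel of the stem is a high vowel (*mudonu*, *ivi*); -be when the last vowel of the stem is a non-high vowel (*buva*, *ugo*).
*nazoli*: last vowel = /i/, a high vowel → -usu → *nazoliusu*.
The last vowel of *pagka* is /a/, which is a non-high vowel, so the suffix is -be, giving *pagkabe*.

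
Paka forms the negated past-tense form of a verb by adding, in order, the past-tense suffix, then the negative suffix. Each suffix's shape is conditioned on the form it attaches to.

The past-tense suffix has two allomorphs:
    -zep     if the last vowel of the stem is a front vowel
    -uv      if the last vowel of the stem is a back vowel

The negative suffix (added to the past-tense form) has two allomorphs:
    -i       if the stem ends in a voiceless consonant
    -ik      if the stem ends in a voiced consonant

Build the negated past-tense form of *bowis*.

The last vowel of *bowis* is /i/, which is a front vowel, so the past-tense suffix is -zep, giving *bowiszep*.
The past-tense form *bowiszep*: final consonant = /p/, voiceless → -i → *bowiszepi*.

bowiszepi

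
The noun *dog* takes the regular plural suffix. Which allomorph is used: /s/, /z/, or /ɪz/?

/z/

The stem *dog* ends in a voiced non-sibilant sound.
The plural suffix surfaces as /ɪz/ after sibilants, /s/ after other voiceless consonants, and /z/ after other voiced sounds.
So the plural -s on *dog* is pronounced /z/.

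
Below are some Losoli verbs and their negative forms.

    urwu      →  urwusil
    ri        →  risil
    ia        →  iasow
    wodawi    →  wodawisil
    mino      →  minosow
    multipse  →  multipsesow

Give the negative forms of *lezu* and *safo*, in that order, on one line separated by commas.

lezusil, safosow

The alternation tracks the last vowel of the stem — -sil when the last vowel of the stem is a high vowel (*urwu*, *ri*, *wodawi*); -sow when the last vowel of the stem is a non-high vowel (*ia*, *mino*, *multipse*).
Since the last vowel of *lezu* is /u/ (a high vowel), it takes -sil, giving *lezusil*.
*safo* — last vowel /o/ (a non-high vowel) → -sow → *safosow*.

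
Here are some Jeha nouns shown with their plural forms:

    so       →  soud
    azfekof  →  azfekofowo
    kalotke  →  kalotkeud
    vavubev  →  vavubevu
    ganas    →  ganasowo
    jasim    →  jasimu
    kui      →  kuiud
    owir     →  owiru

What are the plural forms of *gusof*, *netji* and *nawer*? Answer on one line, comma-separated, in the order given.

gusofowo, netjiud, naweru

The pattern is voicing of the final sound: -owo when the stem ends in a voiceless consonant (*azfekof*, *ganas*); -u when the stem ends in a voiced consonant (*vavubev*, *jasim*, *owir*); -ud when the stem ends in a vowel (*so*, *kalotke*, *kui*).
*gusof* — final sound /f/ (a voiceless consonant) → -owo → *gusofowo*.
*netji* — final sound /i/ (a vowel) → -ud → *netjiud*.
Since the final sound of *nawer* is /r/ (a voiced consonant), it takes -u, giving *naweru*.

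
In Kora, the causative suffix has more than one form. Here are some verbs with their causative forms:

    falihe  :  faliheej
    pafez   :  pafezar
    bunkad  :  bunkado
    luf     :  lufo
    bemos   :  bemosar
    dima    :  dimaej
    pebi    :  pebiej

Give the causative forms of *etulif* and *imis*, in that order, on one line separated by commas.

Looking at the final sound of each stem: -ar when the stem ends in a sibilant (*pafez*, *bemos*); -o when the stem ends in a non-sibilant consonant (*bunkad*, *luf*); -ej when the stem ends in a vowel (*falihe*, *dima*, *pebi*).
*etulif* — final sound /f/ (a non-sibilant consonant) → -o → *etulifo*.
Since the final sound of *imis* is /s/ (a sibilant), it takes -ar, giving *imisar*.

etulifo, imisar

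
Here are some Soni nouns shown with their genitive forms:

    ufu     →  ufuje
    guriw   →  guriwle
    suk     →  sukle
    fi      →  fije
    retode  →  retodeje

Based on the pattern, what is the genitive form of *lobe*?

lobeje

The suffix is conditioned by the final sound: -le when the stem ends in a consonant (*guriw*, *suk*); -je when the stem ends in a vowel (*ufu*, *fi*, *retode*).
*lobe*: final sound = /e/, a vowel → -je → *lobeje*.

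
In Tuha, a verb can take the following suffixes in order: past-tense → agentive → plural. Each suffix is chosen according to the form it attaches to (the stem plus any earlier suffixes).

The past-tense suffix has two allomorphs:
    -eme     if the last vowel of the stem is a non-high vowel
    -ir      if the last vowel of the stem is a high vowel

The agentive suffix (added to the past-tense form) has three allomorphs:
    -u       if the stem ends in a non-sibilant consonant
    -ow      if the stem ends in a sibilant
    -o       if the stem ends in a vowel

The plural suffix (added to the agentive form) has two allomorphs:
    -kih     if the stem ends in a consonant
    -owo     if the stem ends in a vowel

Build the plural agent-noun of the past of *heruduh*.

heruduhiruowo

The last vowel of *heruduh* is /u/, which is a high vowel, so the past-tense suffix is -ir, giving *heruduhir*.
The final sound of the past-tense form *heruduhir* is /r/, which is a non-sibilant consonant, so the agentive suffix is -u, giving *heruduhiru*.
Since the final sound of the agentive form *heruduhiru* is /u/ (a vowel), it takes -owo, giving *heruduhiruowo*.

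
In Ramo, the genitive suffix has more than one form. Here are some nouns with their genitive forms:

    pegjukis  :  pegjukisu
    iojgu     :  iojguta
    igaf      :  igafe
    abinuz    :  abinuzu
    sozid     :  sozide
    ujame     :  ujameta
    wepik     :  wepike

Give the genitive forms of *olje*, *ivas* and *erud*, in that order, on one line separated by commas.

oljeta, ivasu, erude

The pattern is sibilance of the final sound: -u when the stem ends in a sibilant (*pegjukis*, *abinuz*); -e when the stem ends in a non-sibilant consonant (*igaf*, *sozid*, *wepik*); -ta when the stem ends in a vowel (*iojgu*, *ujame*).
*olje*: final sound = /e/, a vowel → -ta → *oljeta*.
*ivas* — final sound /s/ (a sibilant) → -u → *ivasu*.
*erud*: final sound = /d/, a non-sibilant consonant → -e → *erude*.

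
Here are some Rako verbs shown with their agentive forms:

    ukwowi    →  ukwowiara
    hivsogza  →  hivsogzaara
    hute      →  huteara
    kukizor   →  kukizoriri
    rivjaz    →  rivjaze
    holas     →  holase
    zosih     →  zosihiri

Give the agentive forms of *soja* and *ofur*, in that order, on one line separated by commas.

The alternation tracks the final sound of the stem — -e when the stem ends in a sibilant (*rivjaz*, *holas*); -iri when the stem ends in a non-sibilant consonant (*kukizor*, *zosih*); -ara when the stem ends in a vowel (*ukwowi*, *hivsogza*, *hute*).
*soja*: final sound = /a/, a vowel → -ara → *sojaara*.
*ofur* — final sound /r/ (a non-sibilant consonant) → -iri → *ofuriri*.

sojaara, ofuriri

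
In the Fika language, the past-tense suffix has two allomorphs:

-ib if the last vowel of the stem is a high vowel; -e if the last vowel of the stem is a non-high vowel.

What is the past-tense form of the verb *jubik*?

*jubik*: last vowel = /i/, a high vowel → -ib → *jubikib*.

jubikib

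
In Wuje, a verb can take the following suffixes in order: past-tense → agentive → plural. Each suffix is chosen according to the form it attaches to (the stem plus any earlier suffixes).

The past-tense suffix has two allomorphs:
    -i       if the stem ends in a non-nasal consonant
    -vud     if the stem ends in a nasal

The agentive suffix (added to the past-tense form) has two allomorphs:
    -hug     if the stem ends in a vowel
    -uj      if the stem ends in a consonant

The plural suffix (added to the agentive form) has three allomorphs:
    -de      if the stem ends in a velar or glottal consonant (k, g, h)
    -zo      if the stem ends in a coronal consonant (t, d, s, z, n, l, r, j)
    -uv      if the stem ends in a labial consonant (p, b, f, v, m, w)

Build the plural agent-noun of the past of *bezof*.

bezofihugde

*bezof* — final consonant /f/ (non-nasal) → -i → *bezofi*.
The past-tense form *bezofi*: final sound = /i/, a vowel → -hug → *bezofihug*.
Since the final consonant of the agentive form *bezofihug* is /g/ (velar/glottal), it takes -de, giving *bezofihugde*.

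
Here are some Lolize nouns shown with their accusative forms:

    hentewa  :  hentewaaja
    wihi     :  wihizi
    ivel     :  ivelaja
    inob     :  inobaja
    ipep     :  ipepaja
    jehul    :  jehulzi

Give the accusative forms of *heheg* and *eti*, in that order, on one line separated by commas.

Looking at the last vowel of each stem: -zi when the last vowel of the stem is a high vowel (*wihi*, *jehul*); -aja when the last vowel of the stem is a non-high vowel (*hentewa*, *ivel*, *inob*, *ipep*).
*heheg*: last vowel = /e/, a non-high vowel → -aja → *hehegaja*.
The last vowel of *eti* is /i/, which is a high vowel, so the suffix is -zi, giving *etizi*.

hehegaja, etizi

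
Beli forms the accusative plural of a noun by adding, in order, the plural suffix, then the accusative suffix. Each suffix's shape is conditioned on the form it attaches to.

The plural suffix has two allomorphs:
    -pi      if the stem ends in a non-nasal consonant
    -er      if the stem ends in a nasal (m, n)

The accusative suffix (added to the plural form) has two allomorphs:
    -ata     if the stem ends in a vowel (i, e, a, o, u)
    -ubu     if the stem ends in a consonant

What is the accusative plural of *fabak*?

*fabak* — final consonant /k/ (non-nasal) → -pi → *fabakpi*.
The final sound of the plural form *fabakpi* is /i/, which is a vowel, so the accusative suffix is -ata, giving *fabakpiata*.

fabakpiata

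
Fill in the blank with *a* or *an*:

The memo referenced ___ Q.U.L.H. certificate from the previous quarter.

The indefinite article is chosen by the initial *sound* of the following word, not its spelling.
The initialism *Q.U.L.H.* is read letter by letter; the first letter, Q, is pronounced /kjuː/, which begins with a consonant sound.
So the article is *a*: The memo referenced a Q.U.L.H. certificate from the previous quarter.

a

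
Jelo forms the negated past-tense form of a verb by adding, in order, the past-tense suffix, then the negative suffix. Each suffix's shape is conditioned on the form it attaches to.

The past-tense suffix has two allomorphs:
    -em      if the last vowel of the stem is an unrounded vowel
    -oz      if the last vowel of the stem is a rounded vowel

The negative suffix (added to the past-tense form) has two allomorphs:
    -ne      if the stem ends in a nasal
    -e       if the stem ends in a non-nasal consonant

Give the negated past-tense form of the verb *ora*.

*ora* — last vowel /a/ (an unrounded vowel) → -em → *oraem*.
The final consonant of the past-tense form *oraem* is /m/, which is a nasal, so the negative suffix is -ne, giving *oraemne*.

oraemne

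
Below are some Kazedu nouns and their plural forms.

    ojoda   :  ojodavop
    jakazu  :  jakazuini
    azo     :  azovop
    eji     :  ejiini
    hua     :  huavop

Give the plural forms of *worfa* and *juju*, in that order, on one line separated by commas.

The pattern is height harmony: -ini when the last vowel of the stem is a high vowel (*jakazu*, *eji*); -vop when the last vowel of the stem is a non-high vowel (*ojoda*, *azo*, *hua*).
The last vowel of *worfa* is /a/, which is a non-high vowel, so the suffix is -vop, giving *worfavop*.
Since the last vowel of *juju* is /u/ (a high vowel), it takes -ini, giving *jujuini*.

worfavop, jujuini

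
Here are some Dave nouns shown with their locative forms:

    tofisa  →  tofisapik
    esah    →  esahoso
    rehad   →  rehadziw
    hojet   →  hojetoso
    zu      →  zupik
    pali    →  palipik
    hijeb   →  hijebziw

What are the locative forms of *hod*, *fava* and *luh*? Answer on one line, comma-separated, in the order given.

The suffix is conditioned by the final sound: -oso when the stem ends in a voiceless consonant (*esah*, *hojet*); -ziw when the stem ends in a voiced consonant (*rehad*, *hijeb*); -pik when the stem ends in a vowel (*tofisa*, *zu*, *pali*).
The final sound of *hod* is /d/, which is a voiced consonant, so the suffix is -ziw, giving *hodziw*.
The final sound of *fava* is /a/, which is a vowel, so the suffix is -pik, giving *favapik*.
Since the final sound of *luh* is /h/ (a voiceless consonant), it takes -oso, giving *luhoso*.

hodziw, favapik, luhoso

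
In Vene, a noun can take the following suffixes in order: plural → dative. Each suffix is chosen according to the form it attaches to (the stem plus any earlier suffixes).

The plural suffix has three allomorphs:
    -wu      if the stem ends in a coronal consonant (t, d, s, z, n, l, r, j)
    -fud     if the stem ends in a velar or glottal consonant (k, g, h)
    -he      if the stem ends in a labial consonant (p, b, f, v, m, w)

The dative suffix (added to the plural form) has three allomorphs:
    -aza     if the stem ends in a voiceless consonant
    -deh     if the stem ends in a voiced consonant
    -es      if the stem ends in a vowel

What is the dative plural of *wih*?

wihfuddeh

*wih* — final consonant /h/ (velar/glottal) → -fud → *wihfud*.
The plural form *wihfud* — final sound /d/ (a voiced consonant) → -deh → *wihfuddeh*.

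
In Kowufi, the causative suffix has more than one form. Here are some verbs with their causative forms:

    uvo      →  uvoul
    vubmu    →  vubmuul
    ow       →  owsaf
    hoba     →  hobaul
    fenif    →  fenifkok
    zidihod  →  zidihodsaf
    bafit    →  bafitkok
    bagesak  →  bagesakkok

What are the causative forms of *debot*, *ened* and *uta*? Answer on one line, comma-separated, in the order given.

The pattern is voicing of the final sound: -kok when the stem ends in a voiceless consonant (*fenif*, *bafit*, *bagesak*); -saf when the stem ends in a voiced consonant (*ow*, *zidihod*); -ul when the stem ends in a vowel (*uvo*, *vubmu*, *hoba*).
The final sound of *debot* is /t/, which is a voiceless consonant, so the suffix is -kok, giving *debotkok*.
Since the final sound of *ened* is /d/ (a voiced consonant), it takes -saf, giving *enedsaf*.
Since the final sound of *uta* is /a/ (a vowel), it takes -ul, giving *utaul*.

debotkok, enedsaf, utaul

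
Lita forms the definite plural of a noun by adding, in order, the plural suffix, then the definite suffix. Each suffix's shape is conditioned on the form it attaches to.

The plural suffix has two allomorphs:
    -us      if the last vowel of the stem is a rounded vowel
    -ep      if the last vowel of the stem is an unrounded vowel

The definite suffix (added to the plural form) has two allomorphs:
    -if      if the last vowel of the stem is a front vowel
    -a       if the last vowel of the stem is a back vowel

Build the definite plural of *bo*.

*bo*: last vowel = /o/, a rounded vowel → -us → *bous*.
The plural form *bous* — last vowel /u/ (a back vowel) → -a → *bousa*.

bousa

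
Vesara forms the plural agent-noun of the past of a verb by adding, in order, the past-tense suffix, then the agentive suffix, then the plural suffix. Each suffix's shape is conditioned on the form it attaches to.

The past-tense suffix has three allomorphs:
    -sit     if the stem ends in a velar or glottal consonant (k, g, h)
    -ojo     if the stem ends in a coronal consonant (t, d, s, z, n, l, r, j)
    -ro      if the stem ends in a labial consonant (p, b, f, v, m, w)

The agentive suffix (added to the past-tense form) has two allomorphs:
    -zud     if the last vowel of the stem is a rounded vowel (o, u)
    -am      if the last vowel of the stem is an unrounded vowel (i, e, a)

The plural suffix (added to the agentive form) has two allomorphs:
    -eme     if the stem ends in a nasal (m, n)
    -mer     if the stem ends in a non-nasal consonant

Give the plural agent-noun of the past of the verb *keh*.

Since the final consonant of *keh* is /h/ (velar/glottal), it takes -sit, giving *kehsit*.
The past-tense form *kehsit*: last vowel = /i/, an unrounded vowel → -am → *kehsitam*.
The final consonant of the agentive form *kehsitam* is /m/, which is a nasal, so the plural suffix is -eme, giving *kehsitameme*.

kehsitameme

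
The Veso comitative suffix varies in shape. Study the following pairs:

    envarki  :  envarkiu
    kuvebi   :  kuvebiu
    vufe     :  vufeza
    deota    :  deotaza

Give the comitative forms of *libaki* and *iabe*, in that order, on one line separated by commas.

libakiu, iabeza

The pattern is height harmony: -u when the last vowel of the stem is a high vowel (*envarki*, *kuvebi*); -za when the last vowel of the stem is a non-high vowel (*vufe*, *deota*).
*libaki*: last vowel = /i/, a high vowel → -u → *libakiu*.
*iabe* — last vowel /e/ (a non-high vowel) → -za → *iabeza*.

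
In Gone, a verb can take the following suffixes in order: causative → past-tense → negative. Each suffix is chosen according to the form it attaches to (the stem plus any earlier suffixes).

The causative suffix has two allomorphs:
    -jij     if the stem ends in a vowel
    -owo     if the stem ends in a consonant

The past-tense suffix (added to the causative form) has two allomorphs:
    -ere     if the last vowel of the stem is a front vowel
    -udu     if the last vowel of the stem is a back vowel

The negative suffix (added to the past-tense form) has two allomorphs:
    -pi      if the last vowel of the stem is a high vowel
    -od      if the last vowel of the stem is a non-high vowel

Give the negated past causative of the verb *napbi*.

napbijijereod

Since the final sound of *napbi* is /i/ (a vowel), it takes -jij, giving *napbijij*.
Since the last vowel of the causative form *napbijij* is /i/ (a front vowel), it takes -ere, giving *napbijijere*.
Since the last vowel of the past-tense form *napbijijere* is /e/ (a non-high vowel), it takes -od, giving *napbijijereod*.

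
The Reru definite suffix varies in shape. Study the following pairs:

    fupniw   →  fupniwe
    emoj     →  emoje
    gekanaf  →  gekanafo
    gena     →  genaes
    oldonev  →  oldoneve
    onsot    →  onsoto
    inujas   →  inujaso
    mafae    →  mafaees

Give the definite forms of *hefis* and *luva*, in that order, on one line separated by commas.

hefiso, luvaes

Looking at the final sound of each stem: -o when the stem ends in a voiceless consonant (*gekanaf*, *onsot*, *inujas*); -e when the stem ends in a voiced consonant (*fupniw*, *emoj*, *oldonev*); -es when the stem ends in a vowel (*gena*, *mafae*).
The final sound of *hefis* is /s/, which is a voiceless consonant, so the suffix is -o, giving *hefiso*.
The final sound of *luva* is /a/, which is a vowel, so the suffix is -es, giving *luvaes*.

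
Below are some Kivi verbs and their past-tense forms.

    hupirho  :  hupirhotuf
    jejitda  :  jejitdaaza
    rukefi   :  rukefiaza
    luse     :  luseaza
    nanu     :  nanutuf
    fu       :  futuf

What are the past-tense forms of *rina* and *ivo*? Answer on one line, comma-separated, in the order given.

The alternation tracks the last vowel of the stem — -tuf when the last vowel of the stem is a rounded vowel (*hupirho*, *nanu*, *fu*); -aza when the last vowel of the stem is an unrounded vowel (*jejitda*, *rukefi*, *luse*).
*rina* — last vowel /a/ (an unrounded vowel) → -aza → *rinaaza*.
The last vowel of *ivo* is /o/, which is a rounded vowel, so the suffix is -tuf, giving *ivotuf*.

rinaaza, ivotuf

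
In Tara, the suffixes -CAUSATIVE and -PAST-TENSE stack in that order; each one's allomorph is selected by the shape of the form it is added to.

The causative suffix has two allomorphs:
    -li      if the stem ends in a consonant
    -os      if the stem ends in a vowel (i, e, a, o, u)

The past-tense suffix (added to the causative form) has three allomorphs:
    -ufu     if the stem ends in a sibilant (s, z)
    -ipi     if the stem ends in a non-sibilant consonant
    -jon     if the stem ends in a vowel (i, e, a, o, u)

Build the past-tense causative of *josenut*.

josenutlijon

Since the final sound of *josenut* is /t/ (a consonant), it takes -li, giving *josenutli*.
The final sound of the causative form *josenutli* is /i/, which is a vowel, so the past-tense suffix is -jon, giving *josenutlijon*.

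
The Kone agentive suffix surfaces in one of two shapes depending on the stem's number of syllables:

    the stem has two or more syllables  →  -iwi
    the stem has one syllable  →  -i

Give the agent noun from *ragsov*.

ragsoviwi

With 2 syllables, *ragsov* takes -iwi → *ragsoviwi*.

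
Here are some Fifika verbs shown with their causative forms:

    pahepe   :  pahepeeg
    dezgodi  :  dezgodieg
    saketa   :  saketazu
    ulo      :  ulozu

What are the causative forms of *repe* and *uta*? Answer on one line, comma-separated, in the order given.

The pattern is front/back vowel harmony: -eg when the last vowel of the stem is a front vowel (*pahepe*, *dezgodi*); -zu when the last vowel of the stem is a back vowel (*saketa*, *ulo*).
The last vowel of *repe* is /e/, which is a front vowel, so the suffix is -eg, giving *repeeg*.
*uta* — last vowel /a/ (a back vowel) → -zu → *utazu*.

repeeg, utazu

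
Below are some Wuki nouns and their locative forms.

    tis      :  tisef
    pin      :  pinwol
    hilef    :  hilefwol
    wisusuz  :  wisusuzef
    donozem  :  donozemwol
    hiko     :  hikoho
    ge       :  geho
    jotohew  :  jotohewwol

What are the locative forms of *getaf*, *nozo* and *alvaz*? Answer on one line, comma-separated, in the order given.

getafwol, nozoho, alvazef

The alternation tracks the final sound of the stem — -ef when the stem ends in a sibilant (*tis*, *wisusuz*); -wol when the stem ends in a non-sibilant consonant (*pin*, *hilef*, *donozem*, *jotohew*); -ho when the stem ends in a vowel (*hiko*, *ge*).
*getaf*: final sound = /f/, a non-sibilant consonant → -wol → *getafwol*.
*nozo*: final sound = /o/, a vowel → -ho → *nozoho*.
The final sound of *alvaz* is /z/, which is a sibilant, so the suffix is -ef, giving *alvazef*.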